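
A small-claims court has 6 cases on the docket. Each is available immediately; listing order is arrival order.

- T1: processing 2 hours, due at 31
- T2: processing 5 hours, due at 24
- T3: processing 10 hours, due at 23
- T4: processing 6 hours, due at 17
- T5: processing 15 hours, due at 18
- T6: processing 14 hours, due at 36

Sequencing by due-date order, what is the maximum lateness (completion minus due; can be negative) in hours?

16

EDD (increasing due date): T4 T5 T3 T2 T1 T6.
T4: 0→6, due 17, lateness -11
T5: 6→21, due 18, lateness 3
T3: 21→31, due 23, lateness 8
T2: 31→36, due 24, lateness 12
T1: 36→38, due 31, lateness 7
T6: 38→52, due 36, lateness 16
Maximum = 16.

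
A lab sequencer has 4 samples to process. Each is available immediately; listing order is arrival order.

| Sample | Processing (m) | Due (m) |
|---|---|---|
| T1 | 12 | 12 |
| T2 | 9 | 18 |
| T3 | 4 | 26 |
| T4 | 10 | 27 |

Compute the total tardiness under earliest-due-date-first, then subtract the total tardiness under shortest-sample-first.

-12

EDD (increasing due date): T1 T2 T3 T4.
T1: 0→12, due 12, tardiness 0
T2: 12→21, due 18, tardiness 3
T3: 21→25, due 26, tardiness 0
T4: 25→35, due 27, tardiness 8
Sum = 0+3+0+8 = 11.
SPT (increasing processing time): T3 T2 T4 T1.
T3: 0→4, due 26, tardiness 0
T2: 4→13, due 18, tardiness 0
T4: 13→23, due 27, tardiness 0
T1: 23→35, due 12, tardiness 23
Sum = 0+0+0+23 = 23.
Difference = 11 − 23 = -12.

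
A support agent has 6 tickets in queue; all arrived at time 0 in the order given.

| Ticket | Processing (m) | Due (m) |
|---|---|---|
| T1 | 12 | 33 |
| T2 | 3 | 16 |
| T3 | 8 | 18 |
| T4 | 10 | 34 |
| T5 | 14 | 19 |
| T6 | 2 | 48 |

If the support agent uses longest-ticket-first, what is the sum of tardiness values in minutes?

60

LPT (decreasing processing time): T5 T1 T4 T3 T2 T6.
T5: 0→14, due 19, tardiness 0
T1: 14→26, due 33, tardiness 0
T4: 26→36, due 34, tardiness 2
T3: 36→44, due 18, tardiness 26
T2: 44→47, due 16, tardiness 31
T6: 47→49, due 48, tardiness 1
Sum = 0+0+2+26+31+1 = 60.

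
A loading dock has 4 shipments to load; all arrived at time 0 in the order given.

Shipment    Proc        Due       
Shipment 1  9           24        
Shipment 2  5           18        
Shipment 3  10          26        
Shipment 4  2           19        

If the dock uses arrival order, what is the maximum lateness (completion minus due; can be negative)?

FIFO (arrival order): Shipment 1 Shipment 2 Shipment 3 Shipment 4.
Shipment 1: 0→9, due 24, lateness -15
Shipment 2: 9→14, due 18, lateness -4
Shipment 3: 14→24, due 26, lateness -2
Shipment 4: 24→26, due 19, lateness 7
Maximum = 7.

7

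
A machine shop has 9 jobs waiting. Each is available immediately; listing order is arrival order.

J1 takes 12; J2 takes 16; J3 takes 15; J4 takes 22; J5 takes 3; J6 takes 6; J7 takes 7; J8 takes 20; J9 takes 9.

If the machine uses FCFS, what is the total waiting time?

FIFO (arrival order): J1 J2 J3 J4 J5 J6 J7 J8 J9.
J1: waits 0, runs 0→12
J2: waits 12, runs 12→28
J3: waits 28, runs 28→43
J4: waits 43, runs 43→65
J5: waits 65, runs 65→68
J6: waits 68, runs 68→74
J7: waits 74, runs 74→81
J8: waits 81, runs 81→101
J9: waits 101, runs 101→110
Sum = 0+12+28+43+65+68+74+81+101 = 472.

472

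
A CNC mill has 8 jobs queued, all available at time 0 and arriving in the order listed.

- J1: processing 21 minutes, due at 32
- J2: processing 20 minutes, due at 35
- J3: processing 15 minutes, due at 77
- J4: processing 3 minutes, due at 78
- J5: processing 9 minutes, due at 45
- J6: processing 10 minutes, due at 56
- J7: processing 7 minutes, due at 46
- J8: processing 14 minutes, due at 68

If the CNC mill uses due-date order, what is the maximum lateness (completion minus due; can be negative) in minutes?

EDD (increasing due date): J1 J2 J5 J7 J6 J8 J3 J4.
J1: 0→21, due 32, lateness -11
J2: 21→41, due 35, lateness 6
J5: 41→50, due 45, lateness 5
J7: 50→57, due 46, lateness 11
J6: 57→67, due 56, lateness 11
J8: 67→81, due 68, lateness 13
J3: 81→96, due 77, lateness 19
J4: 96→99, due 78, lateness 21
Maximum = 21.

21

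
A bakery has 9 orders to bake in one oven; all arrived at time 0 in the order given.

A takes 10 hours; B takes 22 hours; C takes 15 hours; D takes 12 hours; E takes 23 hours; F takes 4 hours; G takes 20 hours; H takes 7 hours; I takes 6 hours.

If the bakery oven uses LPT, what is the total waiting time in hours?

LPT (decreasing processing time): E B G C D A H I F.
E: waits 0, runs 0→23
B: waits 23, runs 23→45
G: waits 45, runs 45→65
C: waits 65, runs 65→80
D: waits 80, runs 80→92
A: waits 92, runs 92→102
H: waits 102, runs 102→109
I: waits 109, runs 109→115
F: waits 115, runs 115→119
Sum = 0+23+45+65+80+92+102+109+115 = 631.

631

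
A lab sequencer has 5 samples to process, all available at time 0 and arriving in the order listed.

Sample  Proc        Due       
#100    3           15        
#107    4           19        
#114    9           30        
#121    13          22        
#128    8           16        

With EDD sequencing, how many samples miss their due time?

EDD (increasing due date): #100 #128 #107 #121 #114.
#100: 0→3, due 15, tardiness 0
#128: 3→11, due 16, tardiness 0
#107: 11→15, due 19, tardiness 0
#121: 15→28, due 22, tardiness 6
#114: 28→37, due 30, tardiness 7
Late samples: 2.

2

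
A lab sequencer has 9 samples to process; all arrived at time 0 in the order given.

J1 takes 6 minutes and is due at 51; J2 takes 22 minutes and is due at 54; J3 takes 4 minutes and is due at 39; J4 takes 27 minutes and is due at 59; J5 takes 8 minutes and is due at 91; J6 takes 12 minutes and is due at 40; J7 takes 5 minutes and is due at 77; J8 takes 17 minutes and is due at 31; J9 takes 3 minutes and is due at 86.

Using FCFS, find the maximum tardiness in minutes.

70

FIFO (arrival order): J1 J2 J3 J4 J5 J6 J7 J8 J9.
J1: 0→6, due 51, tardiness 0
J2: 6→28, due 54, tardiness 0
J3: 28→32, due 39, tardiness 0
J4: 32→59, due 59, tardiness 0
J5: 59→67, due 91, tardiness 0
J6: 67→79, due 40, tardiness 39
J7: 79→84, due 77, tardiness 7
J8: 84→101, due 31, tardiness 70
J9: 101→104, due 86, tardiness 18
Maximum = 70.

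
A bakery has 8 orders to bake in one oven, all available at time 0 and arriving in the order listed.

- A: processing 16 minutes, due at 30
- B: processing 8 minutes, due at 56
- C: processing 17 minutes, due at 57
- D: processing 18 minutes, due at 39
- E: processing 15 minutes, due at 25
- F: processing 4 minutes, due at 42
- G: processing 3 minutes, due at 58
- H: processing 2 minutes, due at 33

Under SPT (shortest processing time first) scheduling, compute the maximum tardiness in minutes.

SPT (increasing processing time): H G F B E A C D.
H: 0→2, due 33, tardiness 0
G: 2→5, due 58, tardiness 0
F: 5→9, due 42, tardiness 0
B: 9→17, due 56, tardiness 0
E: 17→32, due 25, tardiness 7
A: 32→48, due 30, tardiness 18
C: 48→65, due 57, tardiness 8
D: 65→83, due 39, tardiness 44
Maximum = 44.

44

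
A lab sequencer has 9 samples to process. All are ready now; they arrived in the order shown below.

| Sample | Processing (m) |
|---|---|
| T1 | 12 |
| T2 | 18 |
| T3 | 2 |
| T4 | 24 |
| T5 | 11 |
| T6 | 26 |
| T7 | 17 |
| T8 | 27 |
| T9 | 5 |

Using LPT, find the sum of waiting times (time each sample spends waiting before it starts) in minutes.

763

LPT (decreasing processing time): T8 T6 T4 T2 T7 T1 T5 T9 T3.
T8: waits 0, runs 0→27
T6: waits 27, runs 27→53
T4: waits 53, runs 53→77
T2: waits 77, runs 77→95
T7: waits 95, runs 95→112
T1: waits 112, runs 112→124
T5: waits 124, runs 124→135
T9: waits 135, runs 135→140
T3: waits 140, runs 140→142
Sum = 0+27+53+77+95+112+124+135+140 = 763.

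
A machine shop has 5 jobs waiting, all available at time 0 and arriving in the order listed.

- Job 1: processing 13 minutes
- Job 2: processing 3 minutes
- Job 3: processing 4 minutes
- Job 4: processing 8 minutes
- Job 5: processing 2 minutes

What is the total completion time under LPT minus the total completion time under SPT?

54

LPT (decreasing processing time): Job 1 Job 4 Job 3 Job 2 Job 5.
Job 1: 0→13
Job 4: 13→21
Job 3: 21→25
Job 2: 25→28
Job 5: 28→30
Sum = 13+21+25+28+30 = 117.
SPT (increasing processing time): Job 5 Job 2 Job 3 Job 4 Job 1.
Job 5: 0→2
Job 2: 2→5
Job 3: 5→9
Job 4: 9→17
Job 1: 17→30
Sum = 2+5+9+17+30 = 63.
Difference = 117 − 63 = 54.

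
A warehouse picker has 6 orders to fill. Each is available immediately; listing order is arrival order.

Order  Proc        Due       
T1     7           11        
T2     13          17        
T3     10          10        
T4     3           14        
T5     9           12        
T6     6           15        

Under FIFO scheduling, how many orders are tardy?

5

FIFO (arrival order): T1 T2 T3 T4 T5 T6.
T1: 0→7, due 11, tardiness 0
T2: 7→20, due 17, tardiness 3
T3: 20→30, due 10, tardiness 20
T4: 30→33, due 14, tardiness 19
T5: 33→42, due 12, tardiness 30
T6: 42→48, due 15, tardiness 33
Late orders: 5.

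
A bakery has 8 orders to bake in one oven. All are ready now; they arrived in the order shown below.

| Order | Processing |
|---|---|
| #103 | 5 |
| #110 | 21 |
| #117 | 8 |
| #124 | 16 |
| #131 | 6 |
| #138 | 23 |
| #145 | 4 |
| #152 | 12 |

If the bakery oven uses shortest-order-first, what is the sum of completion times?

304

SPT (increasing processing time): #145 #103 #131 #117 #152 #124 #110 #138.
#145: 0→4
#103: 4→9
#131: 9→15
#117: 15→23
#152: 23→35
#124: 35→51
#110: 51→72
#138: 72→95
Sum = 4+9+15+23+35+51+72+95 = 304.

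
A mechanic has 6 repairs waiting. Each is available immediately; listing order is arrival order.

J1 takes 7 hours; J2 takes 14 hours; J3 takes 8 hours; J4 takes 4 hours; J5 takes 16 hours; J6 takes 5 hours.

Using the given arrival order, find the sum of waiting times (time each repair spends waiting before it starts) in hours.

139

FIFO (arrival order): J1 J2 J3 J4 J5 J6.
J1: waits 0, runs 0→7
J2: waits 7, runs 7→21
J3: waits 21, runs 21→29
J4: waits 29, runs 29→33
J5: waits 33, runs 33→49
J6: waits 49, runs 49→54
Sum = 0+7+21+29+33+49 = 139.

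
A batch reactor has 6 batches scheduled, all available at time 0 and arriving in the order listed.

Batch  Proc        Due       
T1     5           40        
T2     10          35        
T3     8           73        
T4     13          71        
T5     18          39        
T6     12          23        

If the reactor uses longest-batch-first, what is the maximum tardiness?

26

LPT (decreasing processing time): T5 T4 T6 T2 T3 T1.
T5: 0→18, due 39, tardiness 0
T4: 18→31, due 71, tardiness 0
T6: 31→43, due 23, tardiness 20
T2: 43→53, due 35, tardiness 18
T3: 53→61, due 73, tardiness 0
T1: 61→66, due 40, tardiness 26
Maximum = 26.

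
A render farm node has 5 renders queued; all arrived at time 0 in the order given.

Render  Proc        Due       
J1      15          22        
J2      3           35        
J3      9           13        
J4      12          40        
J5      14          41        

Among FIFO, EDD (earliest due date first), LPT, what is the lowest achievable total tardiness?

14

FIFO (arrival order): J1 J2 J3 J4 J5.
J1: 0→15, due 22, tardiness 0
J2: 15→18, due 35, tardiness 0
J3: 18→27, due 13, tardiness 14
J4: 27→39, due 40, tardiness 0
J5: 39→53, due 41, tardiness 12
Sum = 0+0+14+0+12 = 26.
EDD (increasing due date): J3 J1 J2 J4 J5.
J3: 0→9, due 13, tardiness 0
J1: 9→24, due 22, tardiness 2
J2: 24→27, due 35, tardiness 0
J4: 27→39, due 40, tardiness 0
J5: 39→53, due 41, tardiness 12
Sum = 0+2+0+0+12 = 14.
LPT (decreasing processing time): J1 J5 J4 J3 J2.
J1: 0→15, due 22, tardiness 0
J5: 15→29, due 41, tardiness 0
J4: 29→41, due 40, tardiness 1
J3: 41→50, due 13, tardiness 37
J2: 50→53, due 35, tardiness 18
Sum = 0+0+1+37+18 = 56.
FIFO 26, EDD 14, LPT 56 → minimum 14.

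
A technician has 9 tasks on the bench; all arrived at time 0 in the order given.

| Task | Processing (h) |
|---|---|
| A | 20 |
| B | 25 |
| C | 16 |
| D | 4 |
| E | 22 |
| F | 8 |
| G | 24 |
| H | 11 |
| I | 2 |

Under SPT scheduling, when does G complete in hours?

107

SPT (increasing processing time): I D F H C A E G B.
I: 0→2
D: 2→6
F: 6→14
H: 14→25
C: 25→41
A: 41→61
E: 61→83
G: 83→107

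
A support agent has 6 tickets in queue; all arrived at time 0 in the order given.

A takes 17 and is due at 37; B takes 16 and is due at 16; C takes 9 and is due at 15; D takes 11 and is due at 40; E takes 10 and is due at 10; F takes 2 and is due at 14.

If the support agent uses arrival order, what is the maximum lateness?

FIFO (arrival order): A B C D E F.
A: 0→17, due 37, lateness -20
B: 17→33, due 16, lateness 17
C: 33→42, due 15, lateness 27
D: 42→53, due 40, lateness 13
E: 53→63, due 10, lateness 53
F: 63→65, due 14, lateness 51
Maximum = 53.

53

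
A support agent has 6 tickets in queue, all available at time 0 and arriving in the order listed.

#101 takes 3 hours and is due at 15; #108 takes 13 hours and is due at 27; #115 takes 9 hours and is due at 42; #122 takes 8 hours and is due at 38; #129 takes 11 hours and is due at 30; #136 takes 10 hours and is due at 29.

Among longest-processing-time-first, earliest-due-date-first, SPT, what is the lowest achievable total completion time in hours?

159

LPT (decreasing processing time): #108 #129 #136 #115 #122 #101.
#108: 0→13
#129: 13→24
#136: 24→34
#115: 34→43
#122: 43→51
#101: 51→54
Sum = 13+24+34+43+51+54 = 219.
EDD (increasing due date): #101 #108 #136 #129 #122 #115.
#101: 0→3
#108: 3→16
#136: 16→26
#129: 26→37
#122: 37→45
#115: 45→54
Sum = 3+16+26+37+45+54 = 181.
SPT (increasing processing time): #101 #122 #115 #136 #129 #108.
#101: 0→3
#122: 3→11
#115: 11→20
#136: 20→30
#129: 30→41
#108: 41→54
Sum = 3+11+20+30+41+54 = 159.
LPT 219, EDD 181, SPT 159 → minimum 159.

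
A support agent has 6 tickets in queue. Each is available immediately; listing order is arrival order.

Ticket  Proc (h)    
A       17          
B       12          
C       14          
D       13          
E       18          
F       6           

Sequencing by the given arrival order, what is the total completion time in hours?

FIFO (arrival order): A B C D E F.
A: 0→17
B: 17→29
C: 29→43
D: 43→56
E: 56→74
F: 74→80
Sum = 17+29+43+56+74+80 = 299.

299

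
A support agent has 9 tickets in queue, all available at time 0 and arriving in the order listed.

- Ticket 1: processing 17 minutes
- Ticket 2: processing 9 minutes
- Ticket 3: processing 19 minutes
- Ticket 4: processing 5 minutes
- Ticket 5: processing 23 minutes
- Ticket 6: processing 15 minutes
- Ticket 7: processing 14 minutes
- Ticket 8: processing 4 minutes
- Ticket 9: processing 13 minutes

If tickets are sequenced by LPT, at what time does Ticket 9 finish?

LPT (decreasing processing time): Ticket 5 Ticket 3 Ticket 1 Ticket 6 Ticket 7 Ticket 9 Ticket 2 Ticket 4 Ticket 8.
Ticket 5: 0→23
Ticket 3: 23→42
Ticket 1: 42→59
Ticket 6: 59→74
Ticket 7: 74→88
Ticket 9: 88→101

101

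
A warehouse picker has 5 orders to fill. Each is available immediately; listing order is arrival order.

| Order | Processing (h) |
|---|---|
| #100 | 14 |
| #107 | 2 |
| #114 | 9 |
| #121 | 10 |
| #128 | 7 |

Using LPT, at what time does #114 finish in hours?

LPT (decreasing processing time): #100 #121 #114 #128 #107.
#100: 0→14
#121: 14→24
#114: 24→33

33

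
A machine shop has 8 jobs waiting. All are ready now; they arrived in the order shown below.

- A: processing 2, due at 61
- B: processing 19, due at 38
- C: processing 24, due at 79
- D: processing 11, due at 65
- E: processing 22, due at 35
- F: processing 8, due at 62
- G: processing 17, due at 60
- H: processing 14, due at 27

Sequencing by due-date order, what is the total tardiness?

EDD (increasing due date): H E B G A F D C.
H: 0→14, due 27, tardiness 0
E: 14→36, due 35, tardiness 1
B: 36→55, due 38, tardiness 17
G: 55→72, due 60, tardiness 12
A: 72→74, due 61, tardiness 13
F: 74→82, due 62, tardiness 20
D: 82→93, due 65, tardiness 28
C: 93→117, due 79, tardiness 38
Sum = 0+1+17+12+13+20+28+38 = 129.

129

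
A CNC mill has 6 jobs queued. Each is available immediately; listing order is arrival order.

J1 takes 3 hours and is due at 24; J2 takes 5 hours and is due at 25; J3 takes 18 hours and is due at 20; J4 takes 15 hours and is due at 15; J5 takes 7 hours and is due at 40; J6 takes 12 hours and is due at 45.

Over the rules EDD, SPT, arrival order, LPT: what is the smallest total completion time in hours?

155

EDD (increasing due date): J4 J3 J1 J2 J5 J6.
J4: 0→15
J3: 15→33
J1: 33→36
J2: 36→41
J5: 41→48
J6: 48→60
Sum = 15+33+36+41+48+60 = 233.
SPT (increasing processing time): J1 J2 J5 J6 J4 J3.
J1: 0→3
J2: 3→8
J5: 8→15
J6: 15→27
J4: 27→42
J3: 42→60
Sum = 3+8+15+27+42+60 = 155.
FIFO (arrival order): J1 J2 J3 J4 J5 J6.
J1: 0→3
J2: 3→8
J3: 8→26
J4: 26→41
J5: 41→48
J6: 48→60
Sum = 3+8+26+41+48+60 = 186.
LPT (decreasing processing time): J3 J4 J6 J5 J2 J1.
J3: 0→18
J4: 18→33
J6: 33→45
J5: 45→52
J2: 52→57
J1: 57→60
Sum = 18+33+45+52+57+60 = 265.
EDD 233, SPT 155, FIFO 186, LPT 265 → minimum 155.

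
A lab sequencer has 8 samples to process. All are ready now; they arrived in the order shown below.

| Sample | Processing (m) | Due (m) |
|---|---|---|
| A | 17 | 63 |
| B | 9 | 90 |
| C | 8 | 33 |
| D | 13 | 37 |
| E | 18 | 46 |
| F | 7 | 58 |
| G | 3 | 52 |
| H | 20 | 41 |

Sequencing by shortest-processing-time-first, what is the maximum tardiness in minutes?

SPT (increasing processing time): G F C B D A E H.
G: 0→3, due 52, tardiness 0
F: 3→10, due 58, tardiness 0
C: 10→18, due 33, tardiness 0
B: 18→27, due 90, tardiness 0
D: 27→40, due 37, tardiness 3
A: 40→57, due 63, tardiness 0
E: 57→75, due 46, tardiness 29
H: 75→95, due 41, tardiness 54
Maximum = 54.

54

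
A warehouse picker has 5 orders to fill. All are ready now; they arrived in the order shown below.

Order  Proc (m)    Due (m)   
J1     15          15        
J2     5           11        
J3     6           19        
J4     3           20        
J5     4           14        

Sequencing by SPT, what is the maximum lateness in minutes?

18

SPT (increasing processing time): J4 J5 J2 J3 J1.
J4: 0→3, due 20, lateness -17
J5: 3→7, due 14, lateness -7
J2: 7→12, due 11, lateness 1
J3: 12→18, due 19, lateness -1
J1: 18→33, due 15, lateness 18
Maximum = 18.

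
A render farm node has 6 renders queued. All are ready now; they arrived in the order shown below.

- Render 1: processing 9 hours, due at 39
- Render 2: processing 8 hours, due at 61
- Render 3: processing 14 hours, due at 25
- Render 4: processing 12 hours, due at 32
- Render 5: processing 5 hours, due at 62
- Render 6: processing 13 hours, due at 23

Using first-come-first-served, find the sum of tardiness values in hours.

55

FIFO (arrival order): Render 1 Render 2 Render 3 Render 4 Render 5 Render 6.
Render 1: 0→9, due 39, tardiness 0
Render 2: 9→17, due 61, tardiness 0
Render 3: 17→31, due 25, tardiness 6
Render 4: 31→43, due 32, tardiness 11
Render 5: 43→48, due 62, tardiness 0
Render 6: 48→61, due 23, tardiness 38
Sum = 0+0+6+11+0+38 = 55.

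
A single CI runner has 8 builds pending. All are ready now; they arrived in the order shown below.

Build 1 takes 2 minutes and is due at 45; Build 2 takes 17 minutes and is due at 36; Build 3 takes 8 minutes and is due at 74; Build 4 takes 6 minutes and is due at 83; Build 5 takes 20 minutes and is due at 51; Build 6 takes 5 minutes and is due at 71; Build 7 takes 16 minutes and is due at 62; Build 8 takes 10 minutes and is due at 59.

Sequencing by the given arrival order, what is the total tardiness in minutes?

39

FIFO (arrival order): Build 1 Build 2 Build 3 Build 4 Build 5 Build 6 Build 7 Build 8.
Build 1: 0→2, due 45, tardiness 0
Build 2: 2→19, due 36, tardiness 0
Build 3: 19→27, due 74, tardiness 0
Build 4: 27→33, due 83, tardiness 0
Build 5: 33→53, due 51, tardiness 2
Build 6: 53→58, due 71, tardiness 0
Build 7: 58→74, due 62, tardiness 12
Build 8: 74→84, due 59, tardiness 25
Sum = 0+0+0+0+2+0+12+25 = 39.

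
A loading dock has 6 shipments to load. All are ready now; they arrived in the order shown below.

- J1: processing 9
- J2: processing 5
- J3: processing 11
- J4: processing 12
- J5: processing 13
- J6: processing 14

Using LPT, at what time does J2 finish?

LPT (decreasing processing time): J6 J5 J4 J3 J1 J2.
J6: 0→14
J5: 14→27
J4: 27→39
J3: 39→50
J1: 50→59
J2: 59→64

64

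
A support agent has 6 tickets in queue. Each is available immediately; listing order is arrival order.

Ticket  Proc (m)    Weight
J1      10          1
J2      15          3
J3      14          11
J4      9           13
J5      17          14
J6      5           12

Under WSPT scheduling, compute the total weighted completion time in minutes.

1421

WSPT (decreasing weight/processing-time ratio): J6 J4 J5 J3 J2 J1.
J6: finishes 5, weight 12, w·C = 60
J4: finishes 14, weight 13, w·C = 182
J5: finishes 31, weight 14, w·C = 434
J3: finishes 45, weight 11, w·C = 495
J2: finishes 60, weight 3, w·C = 180
J1: finishes 70, weight 1, w·C = 70
Sum = 60+182+434+495+180+70 = 1421.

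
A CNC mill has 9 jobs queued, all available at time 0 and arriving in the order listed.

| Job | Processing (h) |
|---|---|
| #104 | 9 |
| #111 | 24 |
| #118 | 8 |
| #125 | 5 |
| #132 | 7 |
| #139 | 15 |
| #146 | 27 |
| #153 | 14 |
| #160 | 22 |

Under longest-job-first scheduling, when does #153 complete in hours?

102

LPT (decreasing processing time): #146 #111 #160 #139 #153 #104 #118 #132 #125.
#146: 0→27
#111: 27→51
#160: 51→73
#139: 73→88
#153: 88→102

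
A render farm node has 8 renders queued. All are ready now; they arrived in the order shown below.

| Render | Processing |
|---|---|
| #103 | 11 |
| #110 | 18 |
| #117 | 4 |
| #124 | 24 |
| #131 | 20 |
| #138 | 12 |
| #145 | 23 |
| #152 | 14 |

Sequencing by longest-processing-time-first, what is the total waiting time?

LPT (decreasing processing time): #124 #145 #131 #110 #152 #138 #103 #117.
#124: waits 0, runs 0→24
#145: waits 24, runs 24→47
#131: waits 47, runs 47→67
#110: waits 67, runs 67→85
#152: waits 85, runs 85→99
#138: waits 99, runs 99→111
#103: waits 111, runs 111→122
#117: waits 122, runs 122→126
Sum = 0+24+47+67+85+99+111+122 = 555.

555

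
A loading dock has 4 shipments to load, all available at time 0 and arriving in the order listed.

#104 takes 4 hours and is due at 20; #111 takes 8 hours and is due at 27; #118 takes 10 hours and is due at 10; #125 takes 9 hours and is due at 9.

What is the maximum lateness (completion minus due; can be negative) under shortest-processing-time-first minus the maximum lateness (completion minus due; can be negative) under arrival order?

-1

SPT (increasing processing time): #104 #111 #125 #118.
#104: 0→4, due 20, lateness -16
#111: 4→12, due 27, lateness -15
#125: 12→21, due 9, lateness 12
#118: 21→31, due 10, lateness 21
Maximum = 21.
FIFO (arrival order): #104 #111 #118 #125.
#104: 0→4, due 20, lateness -16
#111: 4→12, due 27, lateness -15
#118: 12→22, due 10, lateness 12
#125: 22→31, due 9, lateness 22
Maximum = 22.
Difference = 21 − 22 = -1.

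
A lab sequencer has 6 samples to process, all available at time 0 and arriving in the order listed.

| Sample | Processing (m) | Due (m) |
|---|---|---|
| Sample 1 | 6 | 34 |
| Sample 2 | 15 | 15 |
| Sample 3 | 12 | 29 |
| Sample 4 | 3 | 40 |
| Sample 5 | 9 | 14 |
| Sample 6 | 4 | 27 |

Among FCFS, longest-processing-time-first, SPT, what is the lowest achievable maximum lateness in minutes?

FIFO (arrival order): Sample 1 Sample 2 Sample 3 Sample 4 Sample 5 Sample 6.
Sample 1: 0→6, due 34, lateness -28
Sample 2: 6→21, due 15, lateness 6
Sample 3: 21→33, due 29, lateness 4
Sample 4: 33→36, due 40, lateness -4
Sample 5: 36→45, due 14, lateness 31
Sample 6: 45→49, due 27, lateness 22
Maximum = 31.
LPT (decreasing processing time): Sample 2 Sample 3 Sample 5 Sample 1 Sample 6 Sample 4.
Sample 2: 0→15, due 15, lateness 0
Sample 3: 15→27, due 29, lateness -2
Sample 5: 27→36, due 14, lateness 22
Sample 1: 36→42, due 34, lateness 8
Sample 6: 42→46, due 27, lateness 19
Sample 4: 46→49, due 40, lateness 9
Maximum = 22.
SPT (increasing processing time): Sample 4 Sample 6 Sample 1 Sample 5 Sample 3 Sample 2.
Sample 4: 0→3, due 40, lateness -37
Sample 6: 3→7, due 27, lateness -20
Sample 1: 7→13, due 34, lateness -21
Sample 5: 13→22, due 14, lateness 8
Sample 3: 22→34, due 29, lateness 5
Sample 2: 34→49, due 15, lateness 34
Maximum = 34.
FIFO 31, LPT 22, SPT 34 → minimum 22.

22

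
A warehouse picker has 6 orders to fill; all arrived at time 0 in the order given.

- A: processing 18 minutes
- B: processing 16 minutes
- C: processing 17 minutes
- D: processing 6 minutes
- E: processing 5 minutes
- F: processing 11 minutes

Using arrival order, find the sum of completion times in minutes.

FIFO (arrival order): A B C D E F.
A: 0→18
B: 18→34
C: 34→51
D: 51→57
E: 57→62
F: 62→73
Sum = 18+34+51+57+62+73 = 295.

295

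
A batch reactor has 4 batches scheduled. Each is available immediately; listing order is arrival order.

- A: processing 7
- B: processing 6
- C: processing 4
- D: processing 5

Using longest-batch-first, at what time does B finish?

13

LPT (decreasing processing time): A B D C.
A: 0→7
B: 7→13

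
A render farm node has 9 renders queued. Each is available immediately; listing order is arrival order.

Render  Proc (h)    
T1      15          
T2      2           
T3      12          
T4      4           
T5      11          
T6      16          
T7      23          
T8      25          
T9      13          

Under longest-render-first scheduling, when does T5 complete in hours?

LPT (decreasing processing time): T8 T7 T6 T1 T9 T3 T5 T4 T2.
T8: 0→25
T7: 25→48
T6: 48→64
T1: 64→79
T9: 79→92
T3: 92→104
T5: 104→115

115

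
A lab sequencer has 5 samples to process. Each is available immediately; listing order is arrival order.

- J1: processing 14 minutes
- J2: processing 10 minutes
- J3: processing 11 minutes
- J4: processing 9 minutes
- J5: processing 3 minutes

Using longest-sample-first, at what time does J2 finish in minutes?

35

LPT (decreasing processing time): J1 J3 J2 J4 J5.
J1: 0→14
J3: 14→25
J2: 25→35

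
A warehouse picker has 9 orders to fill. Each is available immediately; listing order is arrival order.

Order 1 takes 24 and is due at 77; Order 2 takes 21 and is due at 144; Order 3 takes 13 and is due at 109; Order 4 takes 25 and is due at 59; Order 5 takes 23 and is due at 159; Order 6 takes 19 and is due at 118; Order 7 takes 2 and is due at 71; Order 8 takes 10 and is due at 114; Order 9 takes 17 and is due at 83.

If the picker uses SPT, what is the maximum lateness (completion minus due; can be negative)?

SPT (increasing processing time): Order 7 Order 8 Order 3 Order 9 Order 6 Order 2 Order 5 Order 1 Order 4.
Order 7: 0→2, due 71, lateness -69
Order 8: 2→12, due 114, lateness -102
Order 3: 12→25, due 109, lateness -84
Order 9: 25→42, due 83, lateness -41
Order 6: 42→61, due 118, lateness -57
Order 2: 61→82, due 144, lateness -62
Order 5: 82→105, due 159, lateness -54
Order 1: 105→129, due 77, lateness 52
Order 4: 129→154, due 59, lateness 95
Maximum = 95.

95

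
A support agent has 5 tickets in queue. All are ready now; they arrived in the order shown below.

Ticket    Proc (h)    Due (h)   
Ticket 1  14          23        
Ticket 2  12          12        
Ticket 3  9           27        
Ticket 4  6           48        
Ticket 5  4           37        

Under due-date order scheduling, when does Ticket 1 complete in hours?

26

EDD (increasing due date): Ticket 2 Ticket 1 Ticket 3 Ticket 5 Ticket 4.
Ticket 2: 0→12
Ticket 1: 12→26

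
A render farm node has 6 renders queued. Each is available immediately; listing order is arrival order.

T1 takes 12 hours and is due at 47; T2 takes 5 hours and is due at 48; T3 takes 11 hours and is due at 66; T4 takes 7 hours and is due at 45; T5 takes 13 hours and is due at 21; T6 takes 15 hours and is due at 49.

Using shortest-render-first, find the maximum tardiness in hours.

27

SPT (increasing processing time): T2 T4 T3 T1 T5 T6.
T2: 0→5, due 48, tardiness 0
T4: 5→12, due 45, tardiness 0
T3: 12→23, due 66, tardiness 0
T1: 23→35, due 47, tardiness 0
T5: 35→48, due 21, tardiness 27
T6: 48→63, due 49, tardiness 14
Maximum = 27.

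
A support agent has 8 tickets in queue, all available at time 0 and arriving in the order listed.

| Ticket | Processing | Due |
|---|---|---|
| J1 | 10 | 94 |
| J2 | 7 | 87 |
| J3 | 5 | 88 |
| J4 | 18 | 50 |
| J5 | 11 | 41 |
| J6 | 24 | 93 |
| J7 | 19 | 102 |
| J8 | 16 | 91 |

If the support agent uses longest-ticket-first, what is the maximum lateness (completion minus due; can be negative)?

47

LPT (decreasing processing time): J6 J7 J4 J8 J5 J1 J2 J3.
J6: 0→24, due 93, lateness -69
J7: 24→43, due 102, lateness -59
J4: 43→61, due 50, lateness 11
J8: 61→77, due 91, lateness -14
J5: 77→88, due 41, lateness 47
J1: 88→98, due 94, lateness 4
J2: 98→105, due 87, lateness 18
J3: 105→110, due 88, lateness 22
Maximum = 47.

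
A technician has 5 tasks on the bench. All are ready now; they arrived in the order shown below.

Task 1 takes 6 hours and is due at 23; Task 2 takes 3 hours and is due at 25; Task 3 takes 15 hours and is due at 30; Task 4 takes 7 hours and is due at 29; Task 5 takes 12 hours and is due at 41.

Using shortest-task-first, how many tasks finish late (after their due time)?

1

SPT (increasing processing time): Task 2 Task 1 Task 4 Task 5 Task 3.
Task 2: 0→3, due 25, tardiness 0
Task 1: 3→9, due 23, tardiness 0
Task 4: 9→16, due 29, tardiness 0
Task 5: 16→28, due 41, tardiness 0
Task 3: 28→43, due 30, tardiness 13
Late tasks: 1.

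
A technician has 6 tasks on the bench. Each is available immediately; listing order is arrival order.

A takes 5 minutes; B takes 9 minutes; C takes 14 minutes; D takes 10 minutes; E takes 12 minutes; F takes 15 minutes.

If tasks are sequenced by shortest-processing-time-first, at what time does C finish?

SPT (increasing processing time): A B D E C F.
A: 0→5
B: 5→14
D: 14→24
E: 24→36
C: 36→50

50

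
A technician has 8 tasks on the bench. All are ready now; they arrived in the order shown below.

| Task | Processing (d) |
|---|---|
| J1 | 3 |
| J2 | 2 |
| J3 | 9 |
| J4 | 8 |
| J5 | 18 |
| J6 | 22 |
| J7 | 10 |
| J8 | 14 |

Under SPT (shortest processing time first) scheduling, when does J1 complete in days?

SPT (increasing processing time): J2 J1 J4 J3 J7 J8 J5 J6.
J2: 0→2
J1: 2→5

5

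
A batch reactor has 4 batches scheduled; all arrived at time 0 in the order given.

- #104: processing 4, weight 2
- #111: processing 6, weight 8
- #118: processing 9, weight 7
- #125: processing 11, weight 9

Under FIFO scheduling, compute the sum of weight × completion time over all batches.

FIFO (arrival order): #104 #111 #118 #125.
#104: finishes 4, weight 2, w·C = 8
#111: finishes 10, weight 8, w·C = 80
#118: finishes 19, weight 7, w·C = 133
#125: finishes 30, weight 9, w·C = 270
Sum = 8+80+133+270 = 491.

491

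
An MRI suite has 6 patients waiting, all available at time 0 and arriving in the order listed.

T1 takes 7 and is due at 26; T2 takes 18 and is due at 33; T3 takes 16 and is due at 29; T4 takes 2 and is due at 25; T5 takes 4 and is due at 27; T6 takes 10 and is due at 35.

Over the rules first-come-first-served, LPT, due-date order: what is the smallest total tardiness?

36

FIFO (arrival order): T1 T2 T3 T4 T5 T6.
T1: 0→7, due 26, tardiness 0
T2: 7→25, due 33, tardiness 0
T3: 25→41, due 29, tardiness 12
T4: 41→43, due 25, tardiness 18
T5: 43→47, due 27, tardiness 20
T6: 47→57, due 35, tardiness 22
Sum = 0+0+12+18+20+22 = 72.
LPT (decreasing processing time): T2 T3 T6 T1 T5 T4.
T2: 0→18, due 33, tardiness 0
T3: 18→34, due 29, tardiness 5
T6: 34→44, due 35, tardiness 9
T1: 44→51, due 26, tardiness 25
T5: 51→55, due 27, tardiness 28
T4: 55→57, due 25, tardiness 32
Sum = 0+5+9+25+28+32 = 99.
EDD (increasing due date): T4 T1 T5 T3 T2 T6.
T4: 0→2, due 25, tardiness 0
T1: 2→9, due 26, tardiness 0
T5: 9→13, due 27, tardiness 0
T3: 13→29, due 29, tardiness 0
T2: 29→47, due 33, tardiness 14
T6: 47→57, due 35, tardiness 22
Sum = 0+0+0+0+14+22 = 36.
FIFO 72, LPT 99, EDD 36 → minimum 36.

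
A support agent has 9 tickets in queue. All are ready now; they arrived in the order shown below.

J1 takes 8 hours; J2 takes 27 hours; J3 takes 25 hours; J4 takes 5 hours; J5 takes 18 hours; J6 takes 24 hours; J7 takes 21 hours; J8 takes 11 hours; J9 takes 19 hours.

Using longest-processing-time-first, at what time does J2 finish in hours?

27

LPT (decreasing processing time): J2 J3 J6 J7 J9 J5 J8 J1 J4.
J2: 0→27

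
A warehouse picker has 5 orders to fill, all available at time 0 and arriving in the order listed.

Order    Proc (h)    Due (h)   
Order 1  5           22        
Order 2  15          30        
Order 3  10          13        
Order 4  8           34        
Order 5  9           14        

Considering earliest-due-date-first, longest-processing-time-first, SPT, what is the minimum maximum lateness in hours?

EDD (increasing due date): Order 3 Order 5 Order 1 Order 2 Order 4.
Order 3: 0→10, due 13, lateness -3
Order 5: 10→19, due 14, lateness 5
Order 1: 19→24, due 22, lateness 2
Order 2: 24→39, due 30, lateness 9
Order 4: 39→47, due 34, lateness 13
Maximum = 13.
LPT (decreasing processing time): Order 2 Order 3 Order 5 Order 4 Order 1.
Order 2: 0→15, due 30, lateness -15
Order 3: 15→25, due 13, lateness 12
Order 5: 25→34, due 14, lateness 20
Order 4: 34→42, due 34, lateness 8
Order 1: 42→47, due 22, lateness 25
Maximum = 25.
SPT (increasing processing time): Order 1 Order 4 Order 5 Order 3 Order 2.
Order 1: 0→5, due 22, lateness -17
Order 4: 5→13, due 34, lateness -21
Order 5: 13→22, due 14, lateness 8
Order 3: 22→32, due 13, lateness 19
Order 2: 32→47, due 30, lateness 17
Maximum = 19.
EDD 13, LPT 25, SPT 19 → minimum 13.

13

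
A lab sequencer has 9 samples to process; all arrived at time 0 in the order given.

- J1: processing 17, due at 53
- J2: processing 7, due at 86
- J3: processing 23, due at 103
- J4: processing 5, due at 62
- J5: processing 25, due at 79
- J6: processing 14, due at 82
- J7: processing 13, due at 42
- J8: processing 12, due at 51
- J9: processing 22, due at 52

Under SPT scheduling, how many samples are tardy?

4

SPT (increasing processing time): J4 J2 J8 J7 J6 J1 J9 J3 J5.
J4: 0→5, due 62, tardiness 0
J2: 5→12, due 86, tardiness 0
J8: 12→24, due 51, tardiness 0
J7: 24→37, due 42, tardiness 0
J6: 37→51, due 82, tardiness 0
J1: 51→68, due 53, tardiness 15
J9: 68→90, due 52, tardiness 38
J3: 90→113, due 103, tardiness 10
J5: 113→138, due 79, tardiness 59
Late samples: 4.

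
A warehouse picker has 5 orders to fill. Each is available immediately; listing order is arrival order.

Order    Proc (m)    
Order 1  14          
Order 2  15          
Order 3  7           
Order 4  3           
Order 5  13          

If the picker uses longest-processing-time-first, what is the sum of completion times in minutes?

187

LPT (decreasing processing time): Order 2 Order 1 Order 5 Order 3 Order 4.
Order 2: 0→15
Order 1: 15→29
Order 5: 29→42
Order 3: 42→49
Order 4: 49→52
Sum = 15+29+42+49+52 = 187.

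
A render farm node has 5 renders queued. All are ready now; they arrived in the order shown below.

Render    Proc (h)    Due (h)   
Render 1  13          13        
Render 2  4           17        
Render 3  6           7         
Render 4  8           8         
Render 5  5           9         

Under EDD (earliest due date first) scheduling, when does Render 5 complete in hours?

19

EDD (increasing due date): Render 3 Render 4 Render 5 Render 1 Render 2.
Render 3: 0→6
Render 4: 6→14
Render 5: 14→19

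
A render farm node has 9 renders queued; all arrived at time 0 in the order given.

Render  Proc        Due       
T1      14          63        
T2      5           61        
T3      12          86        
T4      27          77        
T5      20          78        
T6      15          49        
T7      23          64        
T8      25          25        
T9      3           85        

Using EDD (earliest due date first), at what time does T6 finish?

EDD (increasing due date): T8 T6 T2 T1 T7 T4 T5 T9 T3.
T8: 0→25
T6: 25→40

40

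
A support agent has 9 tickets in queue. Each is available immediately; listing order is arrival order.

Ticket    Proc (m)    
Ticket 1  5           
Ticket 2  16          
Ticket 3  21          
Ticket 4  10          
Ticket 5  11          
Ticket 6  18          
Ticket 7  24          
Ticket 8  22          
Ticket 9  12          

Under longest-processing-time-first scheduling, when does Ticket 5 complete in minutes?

124

LPT (decreasing processing time): Ticket 7 Ticket 8 Ticket 3 Ticket 6 Ticket 2 Ticket 9 Ticket 5 Ticket 4 Ticket 1.
Ticket 7: 0→24
Ticket 8: 24→46
Ticket 3: 46→67
Ticket 6: 67→85
Ticket 2: 85→101
Ticket 9: 101→113
Ticket 5: 113→124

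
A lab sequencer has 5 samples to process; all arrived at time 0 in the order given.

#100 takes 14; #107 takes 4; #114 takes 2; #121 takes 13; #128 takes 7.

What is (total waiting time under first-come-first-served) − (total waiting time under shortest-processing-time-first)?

38

FIFO (arrival order): #100 #107 #114 #121 #128.
#100: waits 0, runs 0→14
#107: waits 14, runs 14→18
#114: waits 18, runs 18→20
#121: waits 20, runs 20→33
#128: waits 33, runs 33→40
Sum = 0+14+18+20+33 = 85.
SPT (increasing processing time): #114 #107 #128 #121 #100.
#114: waits 0, runs 0→2
#107: waits 2, runs 2→6
#128: waits 6, runs 6→13
#121: waits 13, runs 13→26
#100: waits 26, runs 26→40
Sum = 0+2+6+13+26 = 47.
Difference = 85 − 47 = 38.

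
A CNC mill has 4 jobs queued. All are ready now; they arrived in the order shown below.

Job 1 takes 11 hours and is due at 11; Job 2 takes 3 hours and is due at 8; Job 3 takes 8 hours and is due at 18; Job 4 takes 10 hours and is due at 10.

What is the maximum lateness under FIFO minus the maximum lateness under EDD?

8

FIFO (arrival order): Job 1 Job 2 Job 3 Job 4.
Job 1: 0→11, due 11, lateness 0
Job 2: 11→14, due 8, lateness 6
Job 3: 14→22, due 18, lateness 4
Job 4: 22→32, due 10, lateness 22
Maximum = 22.
EDD (increasing due date): Job 2 Job 4 Job 1 Job 3.
Job 2: 0→3, due 8, lateness -5
Job 4: 3→13, due 10, lateness 3
Job 1: 13→24, due 11, lateness 13
Job 3: 24→32, due 18, lateness 14
Maximum = 14.
Difference = 22 − 14 = 8.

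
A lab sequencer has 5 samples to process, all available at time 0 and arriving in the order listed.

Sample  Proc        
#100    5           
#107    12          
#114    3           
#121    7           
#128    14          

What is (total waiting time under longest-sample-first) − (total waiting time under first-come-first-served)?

LPT (decreasing processing time): #128 #107 #121 #100 #114.
#128: waits 0, runs 0→14
#107: waits 14, runs 14→26
#121: waits 26, runs 26→33
#100: waits 33, runs 33→38
#114: waits 38, runs 38→41
Sum = 0+14+26+33+38 = 111.
FIFO (arrival order): #100 #107 #114 #121 #128.
#100: waits 0, runs 0→5
#107: waits 5, runs 5→17
#114: waits 17, runs 17→20
#121: waits 20, runs 20→27
#128: waits 27, runs 27→41
Sum = 0+5+17+20+27 = 69.
Difference = 111 − 69 = 42.

42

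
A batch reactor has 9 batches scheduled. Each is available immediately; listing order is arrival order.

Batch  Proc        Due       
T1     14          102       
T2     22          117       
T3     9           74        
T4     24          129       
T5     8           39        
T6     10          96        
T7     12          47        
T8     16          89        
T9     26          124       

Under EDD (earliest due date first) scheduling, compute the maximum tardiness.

12

EDD (increasing due date): T5 T7 T3 T8 T6 T1 T2 T9 T4.
T5: 0→8, due 39, tardiness 0
T7: 8→20, due 47, tardiness 0
T3: 20→29, due 74, tardiness 0
T8: 29→45, due 89, tardiness 0
T6: 45→55, due 96, tardiness 0
T1: 55→69, due 102, tardiness 0
T2: 69→91, due 117, tardiness 0
T9: 91→117, due 124, tardiness 0
T4: 117→141, due 129, tardiness 12
Maximum = 12.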